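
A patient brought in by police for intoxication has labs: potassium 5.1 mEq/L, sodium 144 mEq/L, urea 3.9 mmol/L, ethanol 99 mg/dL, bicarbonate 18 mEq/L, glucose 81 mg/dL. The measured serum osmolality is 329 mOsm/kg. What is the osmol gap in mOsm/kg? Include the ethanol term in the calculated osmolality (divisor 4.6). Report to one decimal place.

Calculated osmolality = 2·Na + glucose/18 + urea + ethanol/4.6
= 2·144 + 81/18 + 3.9 + 99/4.6
= 288 + 4.50 + 3.90 + 21.52
= 317.92 mOsm/kg ≈ 317.9 mOsm/kg
Osmolar gap = measured − calculated = 329 − 317.9 = 11.1 mOsm/kg

11.1 mOsm/kg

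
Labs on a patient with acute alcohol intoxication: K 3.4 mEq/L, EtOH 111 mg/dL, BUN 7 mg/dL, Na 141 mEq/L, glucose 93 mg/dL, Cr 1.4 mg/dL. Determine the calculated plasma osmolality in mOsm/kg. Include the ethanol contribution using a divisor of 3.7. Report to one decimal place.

Calculated osmolality = 2·Na + glucose/18 + BUN/2.8 + ethanol/3.7
= 2·141 + 93/18 + 7/2.8 + 111/3.7
= 282 + 5.17 + 2.50 + 30
= 319.67 mOsm/kg

319.7 mOsm/kg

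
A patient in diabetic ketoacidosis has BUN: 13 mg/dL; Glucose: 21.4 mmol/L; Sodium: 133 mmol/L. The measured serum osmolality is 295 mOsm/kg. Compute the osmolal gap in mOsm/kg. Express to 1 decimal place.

3.0 mOsm/kg

Calculated osmolality = 2·Na + glucose + BUN/2.8
= 2·133 + 21.4 + 13/2.8
= 266 + 21.40 + 4.64
= 292.04 mOsm/kg ≈ 292.0 mOsm/kg
Osmolar gap = measured − calculated = 295 − 292.0 = 3.0 mOsm/kg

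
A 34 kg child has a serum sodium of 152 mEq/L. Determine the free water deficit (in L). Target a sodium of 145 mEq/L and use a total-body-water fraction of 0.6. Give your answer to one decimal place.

TBW = 0.6 · 34 = 20.4 L
Free water deficit = TBW · (Na/145 − 1)
= 20.4 · (152/145 − 1)
= 20.4 · 0.0483
= 0.99 L

1.0 L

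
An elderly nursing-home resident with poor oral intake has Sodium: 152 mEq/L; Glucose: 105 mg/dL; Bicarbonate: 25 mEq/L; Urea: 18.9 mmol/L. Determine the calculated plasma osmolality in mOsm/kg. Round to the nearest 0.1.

328.7 mOsm/kg

Calculated osmolality = 2·Na + glucose/18 + urea
= 2·152 + 105/18 + 18.9
= 304 + 5.83 + 18.90
= 328.73 mOsm/kg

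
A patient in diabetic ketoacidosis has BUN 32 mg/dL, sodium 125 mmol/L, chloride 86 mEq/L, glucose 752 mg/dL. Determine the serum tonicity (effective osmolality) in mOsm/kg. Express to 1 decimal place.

Effective osmolality excludes urea (freely permeant across cell membranes):
2·Na + glucose/18
= 2·125 + 752/18
= 250 + 41.78
= 291.78 mOsm/kg

291.8 mOsm/kg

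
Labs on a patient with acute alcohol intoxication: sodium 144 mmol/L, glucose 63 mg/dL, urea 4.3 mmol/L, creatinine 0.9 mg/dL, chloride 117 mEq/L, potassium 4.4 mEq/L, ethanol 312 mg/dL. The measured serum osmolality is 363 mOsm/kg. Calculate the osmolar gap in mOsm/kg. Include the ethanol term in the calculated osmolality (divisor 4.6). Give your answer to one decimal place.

-0.6 mOsm/kg

Calculated osmolality = 2·Na + glucose/18 + urea + ethanol/4.6
= 2·144 + 63/18 + 4.3 + 312/4.6
= 288 + 3.50 + 4.30 + 67.83
= 363.63 mOsm/kg ≈ 363.6 mOsm/kg
Osmolar gap = measured − calculated = 363 − 363.6 = -0.6 mOsm/kg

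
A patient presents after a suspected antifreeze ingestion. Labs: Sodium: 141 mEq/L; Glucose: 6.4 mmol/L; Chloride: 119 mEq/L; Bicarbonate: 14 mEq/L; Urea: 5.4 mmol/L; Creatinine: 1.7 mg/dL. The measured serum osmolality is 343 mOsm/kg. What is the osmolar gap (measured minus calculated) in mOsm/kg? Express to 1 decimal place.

Calculated osmolality = 2·Na + glucose + urea
= 2·141 + 6.4 + 5.4
= 282 + 6.40 + 5.40
= 293.8 mOsm/kg ≈ 293.8 mOsm/kg
Osmolar gap = measured − calculated = 343 − 293.8 = 49.2 mOsm/kg

49.2 mOsm/kg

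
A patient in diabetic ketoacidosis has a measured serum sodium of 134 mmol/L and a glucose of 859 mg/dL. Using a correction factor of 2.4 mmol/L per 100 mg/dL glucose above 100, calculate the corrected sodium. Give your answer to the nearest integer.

152 mmol/L

Corrected Na = measured Na + 2.4 · (glucose − 100)/100
= 134 + 2.4 · (859 − 100)/100
= 134 + 18.2
= 152.2 mmol/L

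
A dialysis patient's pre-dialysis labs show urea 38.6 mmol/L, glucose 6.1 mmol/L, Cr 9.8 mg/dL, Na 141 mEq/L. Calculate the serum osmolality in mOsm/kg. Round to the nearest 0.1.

326.7 mOsm/kg

Calculated osmolality = 2·Na + glucose + urea
= 2·141 + 6.1 + 38.6
= 282 + 6.10 + 38.60
= 326.7 mOsm/kg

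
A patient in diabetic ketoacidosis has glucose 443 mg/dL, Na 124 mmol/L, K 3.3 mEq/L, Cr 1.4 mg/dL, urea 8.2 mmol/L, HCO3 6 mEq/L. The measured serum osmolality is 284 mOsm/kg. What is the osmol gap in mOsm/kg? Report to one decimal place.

3.2 mOsm/kg

Calculated osmolality = 2·Na + glucose/18 + urea
= 2·124 + 443/18 + 8.2
= 248 + 24.61 + 8.20
= 280.81 mOsm/kg ≈ 280.8 mOsm/kg
Osmolar gap = measured − calculated = 284 − 280.8 = 3.2 mOsm/kg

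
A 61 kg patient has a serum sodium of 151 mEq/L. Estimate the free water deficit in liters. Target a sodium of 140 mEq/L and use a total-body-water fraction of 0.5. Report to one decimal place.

2.4 L

TBW = 0.5 · 61 = 30.5 L
Free water deficit = TBW · (Na/140 − 1)
= 30.5 · (151/140 − 1)
= 30.5 · 0.0786
= 2.4 L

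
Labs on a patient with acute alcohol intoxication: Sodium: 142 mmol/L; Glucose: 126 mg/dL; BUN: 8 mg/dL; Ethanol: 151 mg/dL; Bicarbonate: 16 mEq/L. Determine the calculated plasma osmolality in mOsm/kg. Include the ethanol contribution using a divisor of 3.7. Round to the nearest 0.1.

334.7 mOsm/kg

Calculated osmolality = 2·Na + glucose/18 + BUN/2.8 + ethanol/3.7
= 2·142 + 126/18 + 8/2.8 + 151/3.7
= 284 + 7 + 2.86 + 40.81
= 334.67 mOsm/kg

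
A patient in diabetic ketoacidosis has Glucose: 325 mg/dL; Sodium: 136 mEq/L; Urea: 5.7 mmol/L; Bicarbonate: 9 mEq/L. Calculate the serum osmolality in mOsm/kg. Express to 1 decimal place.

Calculated osmolality = 2·Na + glucose/18 + urea
= 2·136 + 325/18 + 5.7
= 272 + 18.06 + 5.70
= 295.76 mOsm/kg

295.8 mOsm/kg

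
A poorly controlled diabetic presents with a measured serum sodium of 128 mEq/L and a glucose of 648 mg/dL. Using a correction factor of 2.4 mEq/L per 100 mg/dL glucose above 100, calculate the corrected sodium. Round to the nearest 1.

Corrected Na = measured Na + 2.4 · (glucose − 100)/100
= 128 + 2.4 · (648 − 100)/100
= 128 + 13.2
= 141.2 mEq/L

141 mEq/L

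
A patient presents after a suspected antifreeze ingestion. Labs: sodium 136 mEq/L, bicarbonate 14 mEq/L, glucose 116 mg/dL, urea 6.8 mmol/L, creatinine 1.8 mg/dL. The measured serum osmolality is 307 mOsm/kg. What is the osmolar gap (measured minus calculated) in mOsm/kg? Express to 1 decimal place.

21.8 mOsm/kg

Calculated osmolality = 2·Na + glucose/18 + urea
= 2·136 + 116/18 + 6.8
= 272 + 6.44 + 6.80
= 285.24 mOsm/kg ≈ 285.2 mOsm/kg
Osmolar gap = measured − calculated = 307 − 285.2 = 21.8 mOsm/kg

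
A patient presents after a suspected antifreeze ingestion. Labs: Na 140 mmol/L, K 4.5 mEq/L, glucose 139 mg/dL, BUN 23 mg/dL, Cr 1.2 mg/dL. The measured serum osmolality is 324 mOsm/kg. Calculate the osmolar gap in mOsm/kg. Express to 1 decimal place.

28.1 mOsm/kg

Calculated osmolality = 2·Na + glucose/18 + BUN/2.8
= 2·140 + 139/18 + 23/2.8
= 280 + 7.72 + 8.21
= 295.93 mOsm/kg ≈ 295.9 mOsm/kg
Osmolar gap = measured − calculated = 324 − 295.9 = 28.1 mOsm/kg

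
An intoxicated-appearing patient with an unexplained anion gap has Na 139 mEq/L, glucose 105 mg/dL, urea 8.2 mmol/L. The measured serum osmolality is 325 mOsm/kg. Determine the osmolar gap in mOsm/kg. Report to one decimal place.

33.0 mOsm/kg

Calculated osmolality = 2·Na + glucose/18 + urea
= 2·139 + 105/18 + 8.2
= 278 + 5.83 + 8.20
= 292.03 mOsm/kg ≈ 292.0 mOsm/kg
Osmolar gap = measured − calculated = 325 − 292.0 = 33.0 mOsm/kg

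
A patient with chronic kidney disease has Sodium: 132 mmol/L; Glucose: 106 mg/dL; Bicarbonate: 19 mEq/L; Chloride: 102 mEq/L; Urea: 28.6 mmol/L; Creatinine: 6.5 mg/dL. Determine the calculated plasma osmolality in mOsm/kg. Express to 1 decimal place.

Calculated osmolality = 2·Na + glucose/18 + urea
= 2·132 + 106/18 + 28.6
= 264 + 5.89 + 28.60
= 298.49 mOsm/kg

298.5 mOsm/kg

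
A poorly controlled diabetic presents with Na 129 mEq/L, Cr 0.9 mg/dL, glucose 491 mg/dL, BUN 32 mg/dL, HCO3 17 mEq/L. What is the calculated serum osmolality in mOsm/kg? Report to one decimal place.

296.7 mOsm/kg

Calculated osmolality = 2·Na + glucose/18 + BUN/2.8
= 2·129 + 491/18 + 32/2.8
= 258 + 27.28 + 11.43
= 296.71 mOsm/kg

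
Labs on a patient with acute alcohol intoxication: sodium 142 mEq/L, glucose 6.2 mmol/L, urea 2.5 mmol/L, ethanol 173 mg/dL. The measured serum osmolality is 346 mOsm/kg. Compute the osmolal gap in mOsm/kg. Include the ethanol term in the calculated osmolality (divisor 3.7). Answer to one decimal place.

6.5 mOsm/kg

Calculated osmolality = 2·Na + glucose + urea + ethanol/3.7
= 2·142 + 6.2 + 2.5 + 173/3.7
= 284 + 6.20 + 2.50 + 46.76
= 339.46 mOsm/kg ≈ 339.5 mOsm/kg
Osmolar gap = measured − calculated = 346 − 339.5 = 6.5 mOsm/kg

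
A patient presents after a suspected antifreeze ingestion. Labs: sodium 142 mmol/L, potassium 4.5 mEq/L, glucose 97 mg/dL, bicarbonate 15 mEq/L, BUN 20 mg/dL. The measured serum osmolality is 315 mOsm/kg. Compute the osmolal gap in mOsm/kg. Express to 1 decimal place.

18.5 mOsm/kg

Calculated osmolality = 2·Na + glucose/18 + BUN/2.8
= 2·142 + 97/18 + 20/2.8
= 284 + 5.39 + 7.14
= 296.53 mOsm/kg ≈ 296.5 mOsm/kg
Osmolar gap = measured − calculated = 315 − 296.5 = 18.5 mOsm/kg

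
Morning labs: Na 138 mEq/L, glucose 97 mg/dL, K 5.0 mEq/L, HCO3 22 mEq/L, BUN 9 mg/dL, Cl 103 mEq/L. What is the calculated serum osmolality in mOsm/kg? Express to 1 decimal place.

284.6 mOsm/kg

Calculated osmolality = 2·Na + glucose/18 + BUN/2.8
= 2·138 + 97/18 + 9/2.8
= 276 + 5.39 + 3.21
= 284.6 mOsm/kg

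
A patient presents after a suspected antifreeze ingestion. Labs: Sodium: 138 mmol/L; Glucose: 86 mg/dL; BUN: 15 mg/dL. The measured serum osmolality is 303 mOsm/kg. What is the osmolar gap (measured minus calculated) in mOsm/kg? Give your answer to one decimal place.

16.9 mOsm/kg

Calculated osmolality = 2·Na + glucose/18 + BUN/2.8
= 2·138 + 86/18 + 15/2.8
= 276 + 4.78 + 5.36
= 286.14 mOsm/kg ≈ 286.1 mOsm/kg
Osmolar gap = measured − calculated = 303 − 286.1 = 16.9 mOsm/kg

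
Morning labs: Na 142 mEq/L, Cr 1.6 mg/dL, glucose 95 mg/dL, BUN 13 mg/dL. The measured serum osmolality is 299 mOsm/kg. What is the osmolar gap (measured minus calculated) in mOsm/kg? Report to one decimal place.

Calculated osmolality = 2·Na + glucose/18 + BUN/2.8
= 2·142 + 95/18 + 13/2.8
= 284 + 5.28 + 4.64
= 293.92 mOsm/kg ≈ 293.9 mOsm/kg
Osmolar gap = measured − calculated = 299 − 293.9 = 5.1 mOsm/kg

5.1 mOsm/kg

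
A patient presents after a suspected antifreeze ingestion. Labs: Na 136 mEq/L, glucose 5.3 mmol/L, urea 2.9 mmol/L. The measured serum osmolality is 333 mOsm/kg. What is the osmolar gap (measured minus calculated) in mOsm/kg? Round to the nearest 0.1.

52.8 mOsm/kg

Calculated osmolality = 2·Na + glucose + urea
= 2·136 + 5.3 + 2.9
= 272 + 5.30 + 2.90
= 280.2 mOsm/kg ≈ 280.2 mOsm/kg
Osmolar gap = measured − calculated = 333 − 280.2 = 52.8 mOsm/kg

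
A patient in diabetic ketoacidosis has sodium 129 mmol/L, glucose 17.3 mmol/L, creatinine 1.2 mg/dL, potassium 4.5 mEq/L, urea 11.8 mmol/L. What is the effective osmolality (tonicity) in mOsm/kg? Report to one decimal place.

275.3 mOsm/kg

Effective osmolality excludes urea (freely permeant across cell membranes):
2·Na + glucose
= 2·129 + 17.3
= 258 + 17.3
= 275.3 mOsm/kg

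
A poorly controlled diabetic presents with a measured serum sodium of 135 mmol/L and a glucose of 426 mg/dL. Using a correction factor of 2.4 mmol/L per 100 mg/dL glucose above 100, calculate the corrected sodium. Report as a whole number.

Corrected Na = measured Na + 2.4 · (glucose − 100)/100
= 135 + 2.4 · (426 − 100)/100
= 135 + 7.8
= 142.8 mmol/L

143 mmol/L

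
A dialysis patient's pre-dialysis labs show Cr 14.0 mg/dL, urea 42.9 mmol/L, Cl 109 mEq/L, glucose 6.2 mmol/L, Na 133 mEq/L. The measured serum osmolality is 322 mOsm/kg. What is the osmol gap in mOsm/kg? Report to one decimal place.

6.9 mOsm/kg

Calculated osmolality = 2·Na + glucose + urea
= 2·133 + 6.2 + 42.9
= 266 + 6.20 + 42.90
= 315.1 mOsm/kg ≈ 315.1 mOsm/kg
Osmolar gap = measured − calculated = 322 − 315.1 = 6.9 mOsm/kg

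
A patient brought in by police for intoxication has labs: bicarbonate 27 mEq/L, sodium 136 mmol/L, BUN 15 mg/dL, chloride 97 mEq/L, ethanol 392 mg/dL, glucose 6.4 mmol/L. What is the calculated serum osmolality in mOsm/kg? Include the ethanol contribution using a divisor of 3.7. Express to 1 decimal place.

Calculated osmolality = 2·Na + glucose + BUN/2.8 + ethanol/3.7
= 2·136 + 6.4 + 15/2.8 + 392/3.7
= 272 + 6.40 + 5.36 + 105.95
= 389.71 mOsm/kg

389.7 mOsm/kg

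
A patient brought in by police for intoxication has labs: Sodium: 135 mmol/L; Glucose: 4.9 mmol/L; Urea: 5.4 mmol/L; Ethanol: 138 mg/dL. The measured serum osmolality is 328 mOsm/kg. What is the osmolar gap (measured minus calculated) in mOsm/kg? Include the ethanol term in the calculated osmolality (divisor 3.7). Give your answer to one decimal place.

10.4 mOsm/kg

Calculated osmolality = 2·Na + glucose + urea + ethanol/3.7
= 2·135 + 4.9 + 5.4 + 138/3.7
= 270 + 4.90 + 5.40 + 37.30
= 317.6 mOsm/kg ≈ 317.6 mOsm/kg
Osmolar gap = measured − calculated = 328 − 317.6 = 10.4 mOsm/kg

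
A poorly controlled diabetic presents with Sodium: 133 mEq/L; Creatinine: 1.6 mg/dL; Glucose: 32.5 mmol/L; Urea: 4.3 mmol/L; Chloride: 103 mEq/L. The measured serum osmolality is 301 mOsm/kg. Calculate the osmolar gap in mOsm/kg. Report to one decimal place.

Calculated osmolality = 2·Na + glucose + urea
= 2·133 + 32.5 + 4.3
= 266 + 32.50 + 4.30
= 302.8 mOsm/kg ≈ 302.8 mOsm/kg
Osmolar gap = measured − calculated = 301 − 302.8 = -1.8 mOsm/kg

-1.8 mOsm/kg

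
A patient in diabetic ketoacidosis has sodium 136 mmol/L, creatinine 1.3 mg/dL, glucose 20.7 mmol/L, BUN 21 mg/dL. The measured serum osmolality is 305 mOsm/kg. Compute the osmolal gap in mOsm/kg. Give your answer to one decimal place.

Calculated osmolality = 2·Na + glucose + BUN/2.8
= 2·136 + 20.7 + 21/2.8
= 272 + 20.70 + 7.50
= 300.2 mOsm/kg ≈ 300.2 mOsm/kg
Osmolar gap = measured − calculated = 305 − 300.2 = 4.8 mOsm/kg

4.8 mOsm/kg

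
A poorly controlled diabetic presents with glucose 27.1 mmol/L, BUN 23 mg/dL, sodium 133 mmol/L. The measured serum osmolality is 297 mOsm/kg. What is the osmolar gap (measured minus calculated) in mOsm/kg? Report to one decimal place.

-4.3 mOsm/kg

Calculated osmolality = 2·Na + glucose + BUN/2.8
= 2·133 + 27.1 + 23/2.8
= 266 + 27.10 + 8.21
= 301.31 mOsm/kg ≈ 301.3 mOsm/kg
Osmolar gap = measured − calculated = 297 − 301.3 = -4.3 mOsm/kg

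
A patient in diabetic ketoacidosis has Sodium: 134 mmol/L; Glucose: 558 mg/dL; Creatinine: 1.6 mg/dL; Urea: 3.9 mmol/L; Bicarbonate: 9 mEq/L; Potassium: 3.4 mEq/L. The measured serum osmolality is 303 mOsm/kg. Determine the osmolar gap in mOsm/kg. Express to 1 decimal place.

Calculated osmolality = 2·Na + glucose/18 + urea
= 2·134 + 558/18 + 3.9
= 268 + 31 + 3.90
= 302.9 mOsm/kg ≈ 302.9 mOsm/kg
Osmolar gap = measured − calculated = 303 − 302.9 = 0.1 mOsm/kg

0.1 mOsm/kg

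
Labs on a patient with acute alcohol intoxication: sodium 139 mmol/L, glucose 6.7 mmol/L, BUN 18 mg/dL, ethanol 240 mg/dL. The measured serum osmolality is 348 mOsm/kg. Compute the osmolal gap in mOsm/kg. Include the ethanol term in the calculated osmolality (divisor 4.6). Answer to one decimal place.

4.7 mOsm/kg

Calculated osmolality = 2·Na + glucose + BUN/2.8 + ethanol/4.6
= 2·139 + 6.7 + 18/2.8 + 240/4.6
= 278 + 6.70 + 6.43 + 52.17
= 343.3 mOsm/kg ≈ 343.3 mOsm/kg
Osmolar gap = measured − calculated = 348 − 343.3 = 4.7 mOsm/kg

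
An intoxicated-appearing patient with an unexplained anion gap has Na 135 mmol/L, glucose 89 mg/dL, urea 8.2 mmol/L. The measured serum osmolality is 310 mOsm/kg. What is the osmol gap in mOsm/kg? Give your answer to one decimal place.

26.9 mOsm/kg

Calculated osmolality = 2·Na + glucose/18 + urea
= 2·135 + 89/18 + 8.2
= 270 + 4.94 + 8.20
= 283.14 mOsm/kg ≈ 283.1 mOsm/kg
Osmolar gap = measured − calculated = 310 − 283.1 = 26.9 mOsm/kg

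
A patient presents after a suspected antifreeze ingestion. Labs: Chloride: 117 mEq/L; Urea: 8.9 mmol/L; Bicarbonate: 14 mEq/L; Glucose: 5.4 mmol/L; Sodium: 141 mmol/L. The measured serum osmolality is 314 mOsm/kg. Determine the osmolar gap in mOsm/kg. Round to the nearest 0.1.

17.7 mOsm/kg

Calculated osmolality = 2·Na + glucose + urea
= 2·141 + 5.4 + 8.9
= 282 + 5.40 + 8.90
= 296.3 mOsm/kg ≈ 296.3 mOsm/kg
Osmolar gap = measured − calculated = 314 − 296.3 = 17.7 mOsm/kg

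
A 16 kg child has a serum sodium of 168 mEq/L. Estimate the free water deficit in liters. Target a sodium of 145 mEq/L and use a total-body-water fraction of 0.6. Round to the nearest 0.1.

TBW = 0.6 · 16 = 9.6 L
Free water deficit = TBW · (Na/145 − 1)
= 9.6 · (168/145 − 1)
= 9.6 · 0.1586
= 1.52 L

1.5 L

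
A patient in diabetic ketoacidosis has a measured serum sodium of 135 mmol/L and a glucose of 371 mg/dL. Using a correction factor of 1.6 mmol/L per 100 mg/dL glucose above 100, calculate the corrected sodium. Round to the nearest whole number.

Corrected Na = measured Na + 1.6 · (glucose − 100)/100
= 135 + 1.6 · (371 − 100)/100
= 135 + 4.3
= 139.3 mmol/L

139 mmol/L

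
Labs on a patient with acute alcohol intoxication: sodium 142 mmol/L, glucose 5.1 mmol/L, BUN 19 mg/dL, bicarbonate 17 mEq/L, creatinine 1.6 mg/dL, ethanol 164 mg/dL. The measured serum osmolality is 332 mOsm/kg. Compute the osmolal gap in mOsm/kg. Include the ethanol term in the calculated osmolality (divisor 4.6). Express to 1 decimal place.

0.5 mOsm/kg

Calculated osmolality = 2·Na + glucose + BUN/2.8 + ethanol/4.6
= 2·142 + 5.1 + 19/2.8 + 164/4.6
= 284 + 5.10 + 6.79 + 35.65
= 331.54 mOsm/kg ≈ 331.5 mOsm/kg
Osmolar gap = measured − calculated = 332 − 331.5 = 0.5 mOsm/kg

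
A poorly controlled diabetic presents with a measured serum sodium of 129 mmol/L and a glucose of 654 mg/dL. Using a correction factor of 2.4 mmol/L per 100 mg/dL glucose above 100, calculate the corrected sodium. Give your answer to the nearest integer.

142 mmol/L

Corrected Na = measured Na + 2.4 · (glucose − 100)/100
= 129 + 2.4 · (654 − 100)/100
= 129 + 13.3
= 142.3 mmol/L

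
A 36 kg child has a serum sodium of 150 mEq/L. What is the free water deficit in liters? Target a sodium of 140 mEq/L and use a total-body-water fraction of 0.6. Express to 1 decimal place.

1.5 L

TBW = 0.6 · 36 = 21.6 L
Free water deficit = TBW · (Na/140 − 1)
= 21.6 · (150/140 − 1)
= 21.6 · 0.0714
= 1.54 L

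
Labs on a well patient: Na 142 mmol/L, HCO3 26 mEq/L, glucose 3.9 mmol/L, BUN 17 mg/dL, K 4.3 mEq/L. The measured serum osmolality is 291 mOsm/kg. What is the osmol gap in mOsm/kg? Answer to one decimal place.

-3.0 mOsm/kg

Calculated osmolality = 2·Na + glucose + BUN/2.8
= 2·142 + 3.9 + 17/2.8
= 284 + 3.90 + 6.07
= 293.97 mOsm/kg ≈ 294.0 mOsm/kg
Osmolar gap = measured − calculated = 291 − 294.0 = -3.0 mOsm/kg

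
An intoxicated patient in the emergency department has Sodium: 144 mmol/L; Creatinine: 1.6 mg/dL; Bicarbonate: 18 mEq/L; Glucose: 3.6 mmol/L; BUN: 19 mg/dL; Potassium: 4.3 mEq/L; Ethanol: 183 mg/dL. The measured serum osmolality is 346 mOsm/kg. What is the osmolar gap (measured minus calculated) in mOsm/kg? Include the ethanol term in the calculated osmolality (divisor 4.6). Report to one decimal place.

7.8 mOsm/kg

Calculated osmolality = 2·Na + glucose + BUN/2.8 + ethanol/4.6
= 2·144 + 3.6 + 19/2.8 + 183/4.6
= 288 + 3.60 + 6.79 + 39.78
= 338.17 mOsm/kg ≈ 338.2 mOsm/kg
Osmolar gap = measured − calculated = 346 − 338.2 = 7.8 mOsm/kg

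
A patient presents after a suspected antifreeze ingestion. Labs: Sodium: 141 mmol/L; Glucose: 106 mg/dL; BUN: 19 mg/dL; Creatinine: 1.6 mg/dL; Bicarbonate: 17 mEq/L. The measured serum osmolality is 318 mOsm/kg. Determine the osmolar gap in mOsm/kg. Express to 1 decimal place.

23.3 mOsm/kg

Calculated osmolality = 2·Na + glucose/18 + BUN/2.8
= 2·141 + 106/18 + 19/2.8
= 282 + 5.89 + 6.79
= 294.68 mOsm/kg ≈ 294.7 mOsm/kg
Osmolar gap = measured − calculated = 318 − 294.7 = 23.3 mOsm/kg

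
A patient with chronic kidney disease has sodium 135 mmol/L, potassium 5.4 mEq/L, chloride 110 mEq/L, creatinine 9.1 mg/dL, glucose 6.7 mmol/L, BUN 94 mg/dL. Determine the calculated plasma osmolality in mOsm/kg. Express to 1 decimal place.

Calculated osmolality = 2·Na + glucose + BUN/2.8
= 2·135 + 6.7 + 94/2.8
= 270 + 6.70 + 33.57
= 310.27 mOsm/kg

310.3 mOsm/kg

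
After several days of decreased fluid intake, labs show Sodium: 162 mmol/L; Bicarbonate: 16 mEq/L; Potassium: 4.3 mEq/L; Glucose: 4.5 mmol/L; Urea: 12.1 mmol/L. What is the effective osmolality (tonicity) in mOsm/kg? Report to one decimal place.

Effective osmolality excludes urea (freely permeant across cell membranes):
2·Na + glucose
= 2·162 + 4.5
= 324 + 4.5
= 328.5 mOsm/kg

328.5 mOsm/kg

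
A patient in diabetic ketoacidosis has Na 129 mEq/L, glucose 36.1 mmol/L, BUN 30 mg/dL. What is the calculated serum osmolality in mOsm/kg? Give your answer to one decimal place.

Calculated osmolality = 2·Na + glucose + BUN/2.8
= 2·129 + 36.1 + 30/2.8
= 258 + 36.10 + 10.71
= 304.81 mOsm/kg

304.8 mOsm/kg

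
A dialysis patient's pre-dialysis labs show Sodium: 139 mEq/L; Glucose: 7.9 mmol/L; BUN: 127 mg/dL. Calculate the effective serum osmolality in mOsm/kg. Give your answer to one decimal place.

285.9 mOsm/kg

Effective osmolality excludes urea (freely permeant across cell membranes):
2·Na + glucose
= 2·139 + 7.9
= 278 + 7.9
= 285.9 mOsm/kg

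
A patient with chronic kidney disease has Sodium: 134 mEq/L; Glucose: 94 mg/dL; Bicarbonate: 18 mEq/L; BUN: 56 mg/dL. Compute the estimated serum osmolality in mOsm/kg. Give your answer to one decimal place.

Calculated osmolality = 2·Na + glucose/18 + BUN/2.8
= 2·134 + 94/18 + 56/2.8
= 268 + 5.22 + 20
= 293.22 mOsm/kg

293.2 mOsm/kg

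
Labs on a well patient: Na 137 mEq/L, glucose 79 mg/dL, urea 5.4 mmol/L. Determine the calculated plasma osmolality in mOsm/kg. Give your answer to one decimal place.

283.8 mOsm/kg

Calculated osmolality = 2·Na + glucose/18 + urea
= 2·137 + 79/18 + 5.4
= 274 + 4.39 + 5.40
= 283.79 mOsm/kg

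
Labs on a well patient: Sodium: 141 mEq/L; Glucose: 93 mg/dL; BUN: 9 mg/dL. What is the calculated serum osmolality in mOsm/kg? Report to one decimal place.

Calculated osmolality = 2·Na + glucose/18 + BUN/2.8
= 2·141 + 93/18 + 9/2.8
= 282 + 5.17 + 3.21
= 290.38 mOsm/kg

290.4 mOsm/kg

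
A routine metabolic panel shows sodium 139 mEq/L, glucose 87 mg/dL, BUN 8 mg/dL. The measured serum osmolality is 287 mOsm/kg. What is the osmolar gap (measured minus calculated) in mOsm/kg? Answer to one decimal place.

1.3 mOsm/kg

Calculated osmolality = 2·Na + glucose/18 + BUN/2.8
= 2·139 + 87/18 + 8/2.8
= 278 + 4.83 + 2.86
= 285.69 mOsm/kg ≈ 285.7 mOsm/kg
Osmolar gap = measured − calculated = 287 − 285.7 = 1.3 mOsm/kg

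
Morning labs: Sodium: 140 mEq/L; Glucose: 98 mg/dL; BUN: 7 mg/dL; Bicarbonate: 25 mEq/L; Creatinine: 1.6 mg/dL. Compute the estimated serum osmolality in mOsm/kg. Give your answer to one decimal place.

Calculated osmolality = 2·Na + glucose/18 + BUN/2.8
= 2·140 + 98/18 + 7/2.8
= 280 + 5.44 + 2.50
= 287.94 mOsm/kg

287.9 mOsm/kg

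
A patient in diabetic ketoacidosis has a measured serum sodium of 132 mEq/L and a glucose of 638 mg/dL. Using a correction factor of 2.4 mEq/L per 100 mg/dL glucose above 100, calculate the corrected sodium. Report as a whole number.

Corrected Na = measured Na + 2.4 · (glucose − 100)/100
= 132 + 2.4 · (638 − 100)/100
= 132 + 12.9
= 144.9 mEq/L

145 mEq/L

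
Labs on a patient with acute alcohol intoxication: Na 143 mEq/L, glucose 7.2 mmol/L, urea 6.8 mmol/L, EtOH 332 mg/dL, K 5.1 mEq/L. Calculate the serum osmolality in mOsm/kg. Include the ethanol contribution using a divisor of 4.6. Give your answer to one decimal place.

372.2 mOsm/kg

Calculated osmolality = 2·Na + glucose + urea + ethanol/4.6
= 2·143 + 7.2 + 6.8 + 332/4.6
= 286 + 7.20 + 6.80 + 72.17
= 372.17 mOsm/kg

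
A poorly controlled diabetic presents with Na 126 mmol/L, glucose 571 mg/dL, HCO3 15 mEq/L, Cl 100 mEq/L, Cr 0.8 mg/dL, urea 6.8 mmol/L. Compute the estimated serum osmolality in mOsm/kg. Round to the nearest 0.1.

290.5 mOsm/kg

Calculated osmolality = 2·Na + glucose/18 + urea
= 2·126 + 571/18 + 6.8
= 252 + 31.72 + 6.80
= 290.52 mOsm/kg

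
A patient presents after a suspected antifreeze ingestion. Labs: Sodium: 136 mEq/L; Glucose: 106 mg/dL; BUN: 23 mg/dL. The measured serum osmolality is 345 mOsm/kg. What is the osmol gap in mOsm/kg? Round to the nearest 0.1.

Calculated osmolality = 2·Na + glucose/18 + BUN/2.8
= 2·136 + 106/18 + 23/2.8
= 272 + 5.89 + 8.21
= 286.1 mOsm/kg ≈ 286.1 mOsm/kg
Osmolar gap = measured − calculated = 345 − 286.1 = 58.9 mOsm/kg

58.9 mOsm/kg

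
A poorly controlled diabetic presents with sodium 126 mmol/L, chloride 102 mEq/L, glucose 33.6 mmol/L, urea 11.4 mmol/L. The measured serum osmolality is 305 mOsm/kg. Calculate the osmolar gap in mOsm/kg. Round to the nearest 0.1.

Calculated osmolality = 2·Na + glucose + urea
= 2·126 + 33.6 + 11.4
= 252 + 33.60 + 11.40
= 297 mOsm/kg ≈ 297.0 mOsm/kg
Osmolar gap = measured − calculated = 305 − 297.0 = 8.0 mOsm/kg

8.0 mOsm/kg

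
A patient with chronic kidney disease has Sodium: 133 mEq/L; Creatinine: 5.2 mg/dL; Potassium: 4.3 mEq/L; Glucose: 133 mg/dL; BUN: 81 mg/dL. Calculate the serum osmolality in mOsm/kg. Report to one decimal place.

302.3 mOsm/kg

Calculated osmolality = 2·Na + glucose/18 + BUN/2.8
= 2·133 + 133/18 + 81/2.8
= 266 + 7.39 + 28.93
= 302.32 mOsm/kg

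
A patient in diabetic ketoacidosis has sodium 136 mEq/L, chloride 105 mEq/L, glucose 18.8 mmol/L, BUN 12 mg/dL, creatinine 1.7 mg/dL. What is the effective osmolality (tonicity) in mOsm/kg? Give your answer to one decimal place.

290.8 mOsm/kg

Effective osmolality excludes urea (freely permeant across cell membranes):
2·Na + glucose
= 2·136 + 18.8
= 272 + 18.8
= 290.8 mOsm/kg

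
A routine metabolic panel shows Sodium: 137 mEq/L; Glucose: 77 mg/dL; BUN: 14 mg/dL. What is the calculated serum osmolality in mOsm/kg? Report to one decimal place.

283.3 mOsm/kg

Calculated osmolality = 2·Na + glucose/18 + BUN/2.8
= 2·137 + 77/18 + 14/2.8
= 274 + 4.28 + 5
= 283.28 mOsm/kg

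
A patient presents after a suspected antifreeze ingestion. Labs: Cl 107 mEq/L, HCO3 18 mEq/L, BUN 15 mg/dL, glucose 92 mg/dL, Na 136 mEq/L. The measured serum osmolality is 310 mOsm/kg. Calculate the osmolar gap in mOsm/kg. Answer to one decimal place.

Calculated osmolality = 2·Na + glucose/18 + BUN/2.8
= 2·136 + 92/18 + 15/2.8
= 272 + 5.11 + 5.36
= 282.47 mOsm/kg ≈ 282.5 mOsm/kg
Osmolar gap = measured − calculated = 310 − 282.5 = 27.5 mOsm/kg

27.5 mOsm/kg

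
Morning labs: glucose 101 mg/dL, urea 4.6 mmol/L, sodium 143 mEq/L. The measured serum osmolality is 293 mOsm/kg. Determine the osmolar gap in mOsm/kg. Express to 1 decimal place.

Calculated osmolality = 2·Na + glucose/18 + urea
= 2·143 + 101/18 + 4.6
= 286 + 5.61 + 4.60
= 296.21 mOsm/kg ≈ 296.2 mOsm/kg
Osmolar gap = measured − calculated = 293 − 296.2 = -3.2 mOsm/kg

-3.2 mOsm/kg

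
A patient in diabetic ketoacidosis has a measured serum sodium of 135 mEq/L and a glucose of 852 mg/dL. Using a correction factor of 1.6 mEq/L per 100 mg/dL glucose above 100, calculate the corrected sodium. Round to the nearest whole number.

147 mEq/L

Corrected Na = measured Na + 1.6 · (glucose − 100)/100
= 135 + 1.6 · (852 − 100)/100
= 135 + 12
= 147 mEq/L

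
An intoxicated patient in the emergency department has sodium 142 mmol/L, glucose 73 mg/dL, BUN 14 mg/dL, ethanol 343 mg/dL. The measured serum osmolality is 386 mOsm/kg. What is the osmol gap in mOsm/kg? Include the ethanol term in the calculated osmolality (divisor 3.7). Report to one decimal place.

Calculated osmolality = 2·Na + glucose/18 + BUN/2.8 + ethanol/3.7
= 2·142 + 73/18 + 14/2.8 + 343/3.7
= 284 + 4.06 + 5 + 92.70
= 385.76 mOsm/kg ≈ 385.8 mOsm/kg
Osmolar gap = measured − calculated = 386 − 385.8 = 0.2 mOsm/kg

0.2 mOsm/kg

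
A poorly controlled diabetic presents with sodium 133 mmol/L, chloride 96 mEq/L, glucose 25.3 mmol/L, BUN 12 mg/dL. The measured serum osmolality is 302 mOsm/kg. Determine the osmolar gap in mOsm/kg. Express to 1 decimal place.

Calculated osmolality = 2·Na + glucose + BUN/2.8
= 2·133 + 25.3 + 12/2.8
= 266 + 25.30 + 4.29
= 295.59 mOsm/kg ≈ 295.6 mOsm/kg
Osmolar gap = measured − calculated = 302 − 295.6 = 6.4 mOsm/kg

6.4 mOsm/kg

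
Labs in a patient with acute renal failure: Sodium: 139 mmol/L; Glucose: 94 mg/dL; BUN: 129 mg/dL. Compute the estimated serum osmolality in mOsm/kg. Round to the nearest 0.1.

Calculated osmolality = 2·Na + glucose/18 + BUN/2.8
= 2·139 + 94/18 + 129/2.8
= 278 + 5.22 + 46.07
= 329.29 mOsm/kg

329.3 mOsm/kg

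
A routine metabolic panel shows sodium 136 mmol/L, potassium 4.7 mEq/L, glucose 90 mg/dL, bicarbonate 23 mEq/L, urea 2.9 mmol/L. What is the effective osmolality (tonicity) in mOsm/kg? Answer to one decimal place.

Effective osmolality excludes urea (freely permeant across cell membranes):
2·Na + glucose/18
= 2·136 + 90/18
= 272 + 5
= 277 mOsm/kg

277.0 mOsm/kg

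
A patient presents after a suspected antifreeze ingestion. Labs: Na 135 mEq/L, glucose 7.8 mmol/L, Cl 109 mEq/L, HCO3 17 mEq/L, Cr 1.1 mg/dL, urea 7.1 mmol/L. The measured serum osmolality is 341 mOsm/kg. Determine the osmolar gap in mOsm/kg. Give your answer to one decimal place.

56.1 mOsm/kg

Calculated osmolality = 2·Na + glucose + urea
= 2·135 + 7.8 + 7.1
= 270 + 7.80 + 7.10
= 284.9 mOsm/kg ≈ 284.9 mOsm/kg
Osmolar gap = measured − calculated = 341 − 284.9 = 56.1 mOsm/kg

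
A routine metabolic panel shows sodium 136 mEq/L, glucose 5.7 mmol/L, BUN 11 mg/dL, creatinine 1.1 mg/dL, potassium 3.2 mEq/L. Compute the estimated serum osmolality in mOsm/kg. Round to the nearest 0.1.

Calculated osmolality = 2·Na + glucose + BUN/2.8
= 2·136 + 5.7 + 11/2.8
= 272 + 5.70 + 3.93
= 281.63 mOsm/kg

281.6 mOsm/kg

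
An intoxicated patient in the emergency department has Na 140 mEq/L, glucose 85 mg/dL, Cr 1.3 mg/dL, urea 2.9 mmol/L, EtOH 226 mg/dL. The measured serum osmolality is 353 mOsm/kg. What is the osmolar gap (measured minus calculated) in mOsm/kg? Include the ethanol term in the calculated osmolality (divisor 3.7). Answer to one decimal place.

4.3 mOsm/kg

Calculated osmolality = 2·Na + glucose/18 + urea + ethanol/3.7
= 2·140 + 85/18 + 2.9 + 226/3.7
= 280 + 4.72 + 2.90 + 61.08
= 348.7 mOsm/kg ≈ 348.7 mOsm/kg
Osmolar gap = measured − calculated = 353 − 348.7 = 4.3 mOsm/kg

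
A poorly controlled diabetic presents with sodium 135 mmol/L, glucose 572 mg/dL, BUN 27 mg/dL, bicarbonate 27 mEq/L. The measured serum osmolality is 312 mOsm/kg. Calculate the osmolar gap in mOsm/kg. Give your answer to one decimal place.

0.6 mOsm/kg

Calculated osmolality = 2·Na + glucose/18 + BUN/2.8
= 2·135 + 572/18 + 27/2.8
= 270 + 31.78 + 9.64
= 311.42 mOsm/kg ≈ 311.4 mOsm/kg
Osmolar gap = measured − calculated = 312 − 311.4 = 0.6 mOsm/kg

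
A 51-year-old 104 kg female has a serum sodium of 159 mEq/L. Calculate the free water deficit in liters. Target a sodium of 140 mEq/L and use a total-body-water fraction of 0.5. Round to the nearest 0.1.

7.1 L

TBW = 0.5 · 104 = 52 L
Free water deficit = TBW · (Na/140 − 1)
= 52 · (159/140 − 1)
= 52 · 0.1357
= 7.06 L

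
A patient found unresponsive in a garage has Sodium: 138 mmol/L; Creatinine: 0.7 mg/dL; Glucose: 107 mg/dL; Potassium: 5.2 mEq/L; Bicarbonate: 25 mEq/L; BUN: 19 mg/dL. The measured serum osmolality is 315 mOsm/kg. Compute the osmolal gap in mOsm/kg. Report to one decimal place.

Calculated osmolality = 2·Na + glucose/18 + BUN/2.8
= 2·138 + 107/18 + 19/2.8
= 276 + 5.94 + 6.79
= 288.73 mOsm/kg ≈ 288.7 mOsm/kg
Osmolar gap = measured − calculated = 315 − 288.7 = 26.3 mOsm/kg

26.3 mOsm/kg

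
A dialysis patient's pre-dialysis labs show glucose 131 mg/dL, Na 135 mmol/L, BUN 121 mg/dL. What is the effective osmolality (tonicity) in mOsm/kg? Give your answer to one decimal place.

277.3 mOsm/kg

Effective osmolality excludes urea (freely permeant across cell membranes):
2·Na + glucose/18
= 2·135 + 131/18
= 270 + 7.28
= 277.28 mOsm/kg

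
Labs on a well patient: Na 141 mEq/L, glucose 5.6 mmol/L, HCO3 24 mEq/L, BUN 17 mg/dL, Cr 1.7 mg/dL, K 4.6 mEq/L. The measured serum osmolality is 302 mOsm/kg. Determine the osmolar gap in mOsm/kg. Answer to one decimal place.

Calculated osmolality = 2·Na + glucose + BUN/2.8
= 2·141 + 5.6 + 17/2.8
= 282 + 5.60 + 6.07
= 293.67 mOsm/kg ≈ 293.7 mOsm/kg
Osmolar gap = measured − calculated = 302 − 293.7 = 8.3 mOsm/kg

8.3 mOsm/kg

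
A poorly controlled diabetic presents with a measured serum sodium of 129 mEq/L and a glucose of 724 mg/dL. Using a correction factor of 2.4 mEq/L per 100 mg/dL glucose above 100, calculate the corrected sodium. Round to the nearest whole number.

Corrected Na = measured Na + 2.4 · (glucose − 100)/100
= 129 + 2.4 · (724 − 100)/100
= 129 + 15
= 144 mEq/L

144 mEq/L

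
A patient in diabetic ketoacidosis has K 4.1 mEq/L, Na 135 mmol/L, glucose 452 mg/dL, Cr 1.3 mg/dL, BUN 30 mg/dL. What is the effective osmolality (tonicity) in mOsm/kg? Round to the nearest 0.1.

Effective osmolality excludes urea (freely permeant across cell membranes):
2·Na + glucose/18
= 2·135 + 452/18
= 270 + 25.11
= 295.11 mOsm/kg

295.1 mOsm/kg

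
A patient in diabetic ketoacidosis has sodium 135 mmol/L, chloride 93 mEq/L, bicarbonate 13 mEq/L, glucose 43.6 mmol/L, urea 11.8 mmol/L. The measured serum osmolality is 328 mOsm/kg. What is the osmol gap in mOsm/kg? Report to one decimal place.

Calculated osmolality = 2·Na + glucose + urea
= 2·135 + 43.6 + 11.8
= 270 + 43.60 + 11.80
= 325.4 mOsm/kg ≈ 325.4 mOsm/kg
Osmolar gap = measured − calculated = 328 − 325.4 = 2.6 mOsm/kg

2.6 mOsm/kg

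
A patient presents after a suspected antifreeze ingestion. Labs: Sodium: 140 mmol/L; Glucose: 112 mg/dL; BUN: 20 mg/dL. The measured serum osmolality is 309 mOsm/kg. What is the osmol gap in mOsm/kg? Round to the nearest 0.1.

Calculated osmolality = 2·Na + glucose/18 + BUN/2.8
= 2·140 + 112/18 + 20/2.8
= 280 + 6.22 + 7.14
= 293.36 mOsm/kg ≈ 293.4 mOsm/kg
Osmolar gap = measured − calculated = 309 − 293.4 = 15.6 mOsm/kg

15.6 mOsm/kg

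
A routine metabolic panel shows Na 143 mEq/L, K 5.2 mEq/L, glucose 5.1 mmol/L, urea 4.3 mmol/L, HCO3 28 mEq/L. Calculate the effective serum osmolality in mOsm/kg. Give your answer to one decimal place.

291.1 mOsm/kg

Effective osmolality excludes urea (freely permeant across cell membranes):
2·Na + glucose
= 2·143 + 5.1
= 286 + 5.1
= 291.1 mOsm/kg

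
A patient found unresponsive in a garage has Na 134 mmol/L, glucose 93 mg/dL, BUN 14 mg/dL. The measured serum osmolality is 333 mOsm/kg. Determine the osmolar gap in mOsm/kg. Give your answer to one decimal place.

54.8 mOsm/kg

Calculated osmolality = 2·Na + glucose/18 + BUN/2.8
= 2·134 + 93/18 + 14/2.8
= 268 + 5.17 + 5
= 278.17 mOsm/kg ≈ 278.2 mOsm/kg
Osmolar gap = measured − calculated = 333 − 278.2 = 54.8 mOsm/kg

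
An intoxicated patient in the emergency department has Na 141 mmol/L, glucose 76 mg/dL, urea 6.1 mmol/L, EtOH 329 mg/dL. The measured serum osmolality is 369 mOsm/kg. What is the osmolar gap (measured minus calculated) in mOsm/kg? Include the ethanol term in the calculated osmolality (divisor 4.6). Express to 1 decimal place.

Calculated osmolality = 2·Na + glucose/18 + urea + ethanol/4.6
= 2·141 + 76/18 + 6.1 + 329/4.6
= 282 + 4.22 + 6.10 + 71.52
= 363.84 mOsm/kg ≈ 363.8 mOsm/kg
Osmolar gap = measured − calculated = 369 − 363.8 = 5.2 mOsm/kg

5.2 mOsm/kg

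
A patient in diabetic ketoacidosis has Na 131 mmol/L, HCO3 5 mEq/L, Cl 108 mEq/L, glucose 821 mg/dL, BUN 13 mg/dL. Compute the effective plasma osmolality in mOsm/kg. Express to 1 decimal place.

307.6 mOsm/kg

Effective osmolality excludes urea (freely permeant across cell membranes):
2·Na + glucose/18
= 2·131 + 821/18
= 262 + 45.61
= 307.61 mOsm/kg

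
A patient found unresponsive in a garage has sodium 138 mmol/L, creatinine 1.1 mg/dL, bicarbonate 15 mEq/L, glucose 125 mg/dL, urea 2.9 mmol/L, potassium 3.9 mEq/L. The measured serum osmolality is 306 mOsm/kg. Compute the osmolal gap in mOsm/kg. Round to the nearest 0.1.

Calculated osmolality = 2·Na + glucose/18 + urea
= 2·138 + 125/18 + 2.9
= 276 + 6.94 + 2.90
= 285.84 mOsm/kg ≈ 285.8 mOsm/kg
Osmolar gap = measured − calculated = 306 − 285.8 = 20.2 mOsm/kg

20.2 mOsm/kg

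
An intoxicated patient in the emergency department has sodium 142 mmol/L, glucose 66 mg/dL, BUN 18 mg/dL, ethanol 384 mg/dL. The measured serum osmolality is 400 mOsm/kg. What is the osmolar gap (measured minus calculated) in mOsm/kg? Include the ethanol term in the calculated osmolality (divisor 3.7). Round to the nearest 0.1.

2.1 mOsm/kg

Calculated osmolality = 2·Na + glucose/18 + BUN/2.8 + ethanol/3.7
= 2·142 + 66/18 + 18/2.8 + 384/3.7
= 284 + 3.67 + 6.43 + 103.78
= 397.88 mOsm/kg ≈ 397.9 mOsm/kg
Osmolar gap = measured − calculated = 400 − 397.9 = 2.1 mOsm/kg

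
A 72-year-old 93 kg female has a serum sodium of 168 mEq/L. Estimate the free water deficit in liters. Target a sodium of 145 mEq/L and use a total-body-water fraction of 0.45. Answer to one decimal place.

6.6 L

TBW = 0.45 · 93 = 41.85 L
Free water deficit = TBW · (Na/145 − 1)
= 41.85 · (168/145 − 1)
= 41.85 · 0.1586
= 6.64 L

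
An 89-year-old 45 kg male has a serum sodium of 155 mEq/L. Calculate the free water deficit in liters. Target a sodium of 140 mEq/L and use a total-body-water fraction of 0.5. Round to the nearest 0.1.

TBW = 0.5 · 45 = 22.5 L
Free water deficit = TBW · (Na/140 − 1)
= 22.5 · (155/140 − 1)
= 22.5 · 0.1071
= 2.41 L

2.4 L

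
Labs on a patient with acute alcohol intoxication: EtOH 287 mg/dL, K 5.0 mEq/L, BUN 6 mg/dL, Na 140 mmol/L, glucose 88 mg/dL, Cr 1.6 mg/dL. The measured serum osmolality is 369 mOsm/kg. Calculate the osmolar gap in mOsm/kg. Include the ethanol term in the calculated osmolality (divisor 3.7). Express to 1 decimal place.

Calculated osmolality = 2·Na + glucose/18 + BUN/2.8 + ethanol/3.7
= 2·140 + 88/18 + 6/2.8 + 287/3.7
= 280 + 4.89 + 2.14 + 77.57
= 364.6 mOsm/kg ≈ 364.6 mOsm/kg
Osmolar gap = measured − calculated = 369 − 364.6 = 4.4 mOsm/kg

4.4 mOsm/kg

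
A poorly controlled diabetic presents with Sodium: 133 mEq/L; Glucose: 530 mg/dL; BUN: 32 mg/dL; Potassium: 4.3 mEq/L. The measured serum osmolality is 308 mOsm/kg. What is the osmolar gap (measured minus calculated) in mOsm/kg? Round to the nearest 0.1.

Calculated osmolality = 2·Na + glucose/18 + BUN/2.8
= 2·133 + 530/18 + 32/2.8
= 266 + 29.44 + 11.43
= 306.87 mOsm/kg ≈ 306.9 mOsm/kg
Osmolar gap = measured − calculated = 308 − 306.9 = 1.1 mOsm/kg

1.1 mOsm/kg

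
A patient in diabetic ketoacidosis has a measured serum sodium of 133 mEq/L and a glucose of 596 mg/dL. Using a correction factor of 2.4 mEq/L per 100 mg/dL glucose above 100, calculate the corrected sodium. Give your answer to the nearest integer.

145 mEq/L

Corrected Na = measured Na + 2.4 · (glucose − 100)/100
= 133 + 2.4 · (596 − 100)/100
= 133 + 11.9
= 144.9 mEq/L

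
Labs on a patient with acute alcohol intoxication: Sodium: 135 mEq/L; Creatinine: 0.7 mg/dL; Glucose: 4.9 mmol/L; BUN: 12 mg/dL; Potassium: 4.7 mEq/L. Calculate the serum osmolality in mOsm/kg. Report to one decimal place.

Calculated osmolality = 2·Na + glucose + BUN/2.8
= 2·135 + 4.9 + 12/2.8
= 270 + 4.90 + 4.29
= 279.19 mOsm/kg

279.2 mOsm/kg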